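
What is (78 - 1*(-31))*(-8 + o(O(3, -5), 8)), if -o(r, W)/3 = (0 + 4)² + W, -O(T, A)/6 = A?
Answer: -8720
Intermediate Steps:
O(T, A) = -6*A
o(r, W) = -48 - 3*W (o(r, W) = -3*((0 + 4)² + W) = -3*(4² + W) = -3*(16 + W) = -48 - 3*W)
(78 - 1*(-31))*(-8 + o(O(3, -5), 8)) = (78 - 1*(-31))*(-8 + (-48 - 3*8)) = (78 + 31)*(-8 + (-48 - 24)) = 109*(-8 - 72) = 109*(-80) = -8720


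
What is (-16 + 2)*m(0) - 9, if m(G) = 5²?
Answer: -359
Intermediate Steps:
m(G) = 25
(-16 + 2)*m(0) - 9 = (-16 + 2)*25 - 9 = -14*25 - 9 = -350 - 9 = -359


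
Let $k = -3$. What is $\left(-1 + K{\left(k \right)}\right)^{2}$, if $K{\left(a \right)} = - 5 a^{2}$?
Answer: $2116$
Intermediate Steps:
$\left(-1 + K{\left(k \right)}\right)^{2} = \left(-1 - 5 \left(-3\right)^{2}\right)^{2} = \left(-1 - 45\right)^{2} = \left(-46\right)^{2} = 2116$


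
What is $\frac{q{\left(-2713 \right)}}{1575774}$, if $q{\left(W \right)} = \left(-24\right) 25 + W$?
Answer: $- \frac{3313}{1575774} \approx -0.0021025$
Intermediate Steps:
$q{\left(W \right)} = -600 + W$
$\frac{q{\left(-2713 \right)}}{1575774} = \frac{-600 - 2713}{1575774} = \left(-3313\right) \frac{1}{1575774} = - \frac{3313}{1575774}$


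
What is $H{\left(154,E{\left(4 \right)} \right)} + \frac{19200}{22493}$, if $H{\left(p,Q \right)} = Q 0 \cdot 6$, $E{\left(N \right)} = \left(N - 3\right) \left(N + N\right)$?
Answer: $\frac{19200}{22493} \approx 0.8536$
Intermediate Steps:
$E{\left(N \right)} = 2 N \left(-3 + N\right)$ ($E{\left(N \right)} = \left(-3 + N\right) 2 N = 2 N \left(-3 + N\right)$)
$H{\left(p,Q \right)} = 0$ ($H{\left(p,Q \right)} = 0 \cdot 6 = 0$)
$H{\left(154,E{\left(4 \right)} \right)} + \frac{19200}{22493} = 0 + \frac{19200}{22493} = \frac{19200}{22493}$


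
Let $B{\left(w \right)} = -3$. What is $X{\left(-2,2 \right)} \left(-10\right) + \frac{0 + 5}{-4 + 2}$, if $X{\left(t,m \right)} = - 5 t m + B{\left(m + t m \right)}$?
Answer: $- \frac{345}{2} \approx -172.5$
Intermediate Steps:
$X{\left(t,m \right)} = -3 - 5 m t$ ($X{\left(t,m \right)} = - 5 t m - 3 = - 5 m t - 3 = -3 - 5 m t$)
$X{\left(-2,2 \right)} \left(-10\right) + \frac{0 + 5}{-4 + 2} = \left(-3 - 10 \left(-2\right)\right) \left(-10\right) + \frac{0 + 5}{-4 + 2} = \left(-3 + 20\right) \left(-10\right) + \frac{5}{-2} = 17 \left(-10\right) + 5 \left(- \frac{1}{2}\right) = -170 - \frac{5}{2} = - \frac{345}{2}$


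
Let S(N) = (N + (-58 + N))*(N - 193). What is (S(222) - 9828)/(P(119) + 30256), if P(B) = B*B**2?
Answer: 1366/1715415 ≈ 0.00079631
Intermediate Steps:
S(N) = (-193 + N)*(-58 + 2*N) (S(N) = (-58 + 2*N)*(-193 + N) = (-193 + N)*(-58 + 2*N))
P(B) = B**3
(S(222) - 9828)/(P(119) + 30256) = ((11194 - 444*222 + 2*222**2) - 9828)/(119**3 + 30256) = ((11194 - 98568 + 2*49284) - 9828)/(1685159 + 30256) = ((11194 - 98568 + 98568) - 9828)/1715415 = (11194 - 9828)*(1/1715415) = 1366*(1/1715415) = 1366/1715415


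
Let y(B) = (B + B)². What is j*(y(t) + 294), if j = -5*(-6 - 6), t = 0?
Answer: 17640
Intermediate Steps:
y(B) = 4*B² (y(B) = (2*B)² = 4*B²)
j = 60 (j = -5*(-12) = 60)
j*(y(t) + 294) = 60*(4*0² + 294) = 60*(4*0 + 294) = 60*(0 + 294) = 60*294 = 17640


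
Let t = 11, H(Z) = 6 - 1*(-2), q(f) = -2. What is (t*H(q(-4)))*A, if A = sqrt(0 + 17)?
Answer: 88*sqrt(17) ≈ 362.83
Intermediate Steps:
H(Z) = 8 (H(Z) = 6 + 2 = 8)
A = sqrt(17) ≈ 4.1231
(t*H(q(-4)))*A = (11*8)*sqrt(17) = 88*sqrt(17)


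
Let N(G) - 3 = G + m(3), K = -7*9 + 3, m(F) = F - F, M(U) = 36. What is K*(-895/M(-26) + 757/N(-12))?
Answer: 19615/3 ≈ 6538.3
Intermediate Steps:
m(F) = 0
K = -60 (K = -63 + 3 = -60)
N(G) = 3 + G (N(G) = 3 + (G + 0) = 3 + G)
K*(-895/M(-26) + 757/N(-12)) = -60*(-895/36 + 757/(3 - 12)) = -60*(-895*1/36 + 757/(-9)) = -60*(-895/36 + 757*(-⅑)) = -60*(-895/36 - 757/9) = -60*(-3923/36) = 19615/3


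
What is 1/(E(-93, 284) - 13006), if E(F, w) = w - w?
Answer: -1/13006 ≈ -7.6888e-5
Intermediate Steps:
E(F, w) = 0
1/(E(-93, 284) - 13006) = 1/(0 - 13006) = 1/(-13006) = -1/13006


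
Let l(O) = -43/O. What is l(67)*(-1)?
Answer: 43/67 ≈ 0.64179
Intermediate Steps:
l(67)*(-1) = -43/67*(-1) = 43/67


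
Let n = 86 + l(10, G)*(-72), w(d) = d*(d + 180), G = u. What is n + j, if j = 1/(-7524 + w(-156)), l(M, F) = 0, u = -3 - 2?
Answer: 969047/11268 ≈ 86.000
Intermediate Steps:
u = -5
G = -5
w(d) = d*(180 + d)
n = 86 (n = 86 + 0*(-72) = 86 + 0 = 86)
j = -1/11268 (j = 1/(-7524 - 156*(180 - 156)) = 1/(-7524 - 156*24) = 1/(-7524 - 3744) = 1/(-11268) = -1/11268 ≈ -8.8747e-5)
n + j = 86 - 1/11268 = 969047/11268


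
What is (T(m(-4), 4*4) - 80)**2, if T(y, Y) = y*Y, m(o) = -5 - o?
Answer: 9216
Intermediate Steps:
T(y, Y) = Y*y
(T(m(-4), 4*4) - 80)**2 = ((4*4)*(-5 - 1*(-4)) - 80)**2 = (16*(-5 + 4) - 80)**2 = (16*(-1) - 80)**2 = (-16 - 80)**2 = (-96)**2 = 9216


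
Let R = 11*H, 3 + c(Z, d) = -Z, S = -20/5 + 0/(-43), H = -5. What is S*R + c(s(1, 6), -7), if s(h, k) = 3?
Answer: 214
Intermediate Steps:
S = -4 (S = -20*1/5 + 0*(-1/43) = -4 + 0 = -4)
c(Z, d) = -3 - Z
R = -55 (R = 11*(-5) = -55)
S*R + c(s(1, 6), -7) = -4*(-55) + (-3 - 1*3) = 220 + (-3 - 3) = 220 - 6 = 214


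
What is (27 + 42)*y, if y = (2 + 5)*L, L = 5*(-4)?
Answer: -9660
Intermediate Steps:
L = -20
y = -140 (y = (2 + 5)*(-20) = 7*(-20) = -140)
(27 + 42)*y = (27 + 42)*(-140) = 69*(-140) = -9660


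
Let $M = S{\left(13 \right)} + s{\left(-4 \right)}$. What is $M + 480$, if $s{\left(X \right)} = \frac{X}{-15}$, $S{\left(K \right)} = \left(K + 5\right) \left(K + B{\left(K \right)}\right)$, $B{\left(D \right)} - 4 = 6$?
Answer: $\frac{13414}{15} \approx 894.27$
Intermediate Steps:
$B{\left(D \right)} = 10$ ($B{\left(D \right)} = 4 + 6 = 10$)
$S{\left(K \right)} = \left(5 + K\right) \left(10 + K\right)$ ($S{\left(K \right)} = \left(K + 5\right) \left(K + 10\right) = \left(5 + K\right) \left(10 + K\right)$)
$s{\left(X \right)} = - \frac{X}{15}$ ($s{\left(X \right)} = X \left(- \frac{1}{15}\right) = - \frac{X}{15}$)
$M = \frac{6214}{15}$ ($M = \left(50 + 13^{2} + 15 \cdot 13\right) - - \frac{4}{15} = \left(50 + 169 + 195\right) + \frac{4}{15} = 414 + \frac{4}{15} = \frac{6214}{15} \approx 414.27$)
$M + 480 = \frac{6214}{15} + 480 = \frac{13414}{15}$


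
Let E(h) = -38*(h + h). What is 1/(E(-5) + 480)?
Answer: 1/860 ≈ 0.0011628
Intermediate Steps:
E(h) = -76*h
1/(E(-5) + 480) = 1/(-76*(-5) + 480) = 1/(380 + 480) = 1/860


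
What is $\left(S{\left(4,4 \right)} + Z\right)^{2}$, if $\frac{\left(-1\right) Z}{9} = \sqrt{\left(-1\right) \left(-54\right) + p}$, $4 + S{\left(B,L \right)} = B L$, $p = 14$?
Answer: $5652 - 432 \sqrt{17} \approx 3870.8$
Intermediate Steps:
$S{\left(B,L \right)} = -4 + B L$
$Z = - 18 \sqrt{17}$ ($Z = - 9 \sqrt{\left(-1\right) \left(-54\right) + 14} = - 9 \sqrt{54 + 14} = - 9 \sqrt{68} = - 9 \cdot 2 \sqrt{17} = - 18 \sqrt{17} \approx -74.216$)
$\left(S{\left(4,4 \right)} + Z\right)^{2} = \left(\left(-4 + 4 \cdot 4\right) - 18 \sqrt{17}\right)^{2} = \left(\left(-4 + 16\right) - 18 \sqrt{17}\right)^{2} = \left(12 - 18 \sqrt{17}\right)^{2}$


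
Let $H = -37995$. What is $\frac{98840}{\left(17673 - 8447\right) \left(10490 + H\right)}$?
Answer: $- \frac{1412}{3625159} \approx -0.0003895$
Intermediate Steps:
$\frac{98840}{\left(17673 - 8447\right) \left(10490 + H\right)} = \frac{98840}{\left(17673 - 8447\right) \left(10490 - 37995\right)} = \frac{98840}{9226 \left(-27505\right)} = \frac{98840}{-253761130} = 98840 \left(- \frac{1}{253761130}\right) = - \frac{1412}{3625159}$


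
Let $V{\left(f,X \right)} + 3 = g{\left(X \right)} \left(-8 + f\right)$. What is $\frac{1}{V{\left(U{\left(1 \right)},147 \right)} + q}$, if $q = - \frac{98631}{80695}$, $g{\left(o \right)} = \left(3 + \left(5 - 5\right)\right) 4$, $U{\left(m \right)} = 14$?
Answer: $\frac{80695}{5469324} \approx 0.014754$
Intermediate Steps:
$g{\left(o \right)} = 12$ ($g{\left(o \right)} = \left(3 + 0\right) 4 = 3 \cdot 4 = 12$)
$q = - \frac{98631}{80695}$ ($q = \left(-98631\right) \frac{1}{80695} = - \frac{98631}{80695} \approx -1.2223$)
$V{\left(f,X \right)} = -99 + 12 f$ ($V{\left(f,X \right)} = -3 + 12 \left(-8 + f\right) = -3 + \left(-96 + 12 f\right) = -99 + 12 f$)
$\frac{1}{V{\left(U{\left(1 \right)},147 \right)} + q} = \frac{1}{\left(-99 + 12 \cdot 14\right) - \frac{98631}{80695}} = \frac{1}{\left(-99 + 168\right) - \frac{98631}{80695}} = \frac{1}{69 - \frac{98631}{80695}} = \frac{1}{\frac{5469324}{80695}} = \frac{80695}{5469324}$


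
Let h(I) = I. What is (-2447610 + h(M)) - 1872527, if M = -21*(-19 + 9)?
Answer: -4319927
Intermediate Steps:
M = 210 (M = -21*(-10) = 210)
(-2447610 + h(M)) - 1872527 = (-2447610 + 210) - 1872527 = -2447400 - 1872527 = -4319927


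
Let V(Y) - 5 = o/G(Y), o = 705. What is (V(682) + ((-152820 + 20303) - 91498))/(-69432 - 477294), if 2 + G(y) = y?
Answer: 10155073/24784912 ≈ 0.40973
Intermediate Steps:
G(y) = -2 + y
V(Y) = 5 + 705/(-2 + Y)
(V(682) + ((-152820 + 20303) - 91498))/(-69432 - 477294) = (5*(139 + 682)/(-2 + 682) + ((-152820 + 20303) - 91498))/(-69432 - 477294) = (5*821/680 + (-132517 - 91498))/(-546726) = (5*(1/680)*821 - 224015)*(-1/546726) = (821/136 - 224015)*(-1/546726) = -30465219/136*(-1/546726) = 10155073/24784912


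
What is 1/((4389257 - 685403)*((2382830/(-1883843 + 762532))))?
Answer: -1121311/8825654426820 ≈ -1.2705e-7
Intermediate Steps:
1/((4389257 - 685403)*((2382830/(-1883843 + 762532)))) = 1/(3703854*((2382830/(-1121311)))) = 1/(3703854*((2382830*(-1/1121311)))) = 1/(3703854*(-2382830/1121311)) = (1/3703854)*(-1121311/2382830) = -1121311/8825654426820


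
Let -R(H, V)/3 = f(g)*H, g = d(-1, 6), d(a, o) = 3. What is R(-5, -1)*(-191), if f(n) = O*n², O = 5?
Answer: -128925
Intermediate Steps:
g = 3
f(n) = 5*n²
R(H, V) = -135*H (R(H, V) = -3*5*3²*H = -3*5*9*H = -135*H)
R(-5, -1)*(-191) = -135*(-5)*(-191) = 675*(-191) = -128925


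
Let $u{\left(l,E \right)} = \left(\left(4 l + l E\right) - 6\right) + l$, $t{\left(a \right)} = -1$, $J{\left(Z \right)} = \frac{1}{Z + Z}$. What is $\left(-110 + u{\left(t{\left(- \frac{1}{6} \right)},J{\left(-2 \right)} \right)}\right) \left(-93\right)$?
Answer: $\frac{44919}{4} \approx 11230.0$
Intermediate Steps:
$J{\left(Z \right)} = \frac{1}{2 Z}$
$u{\left(l,E \right)} = -6 + 5 l + E l$ ($u{\left(l,E \right)} = \left(\left(4 l + E l\right) - 6\right) + l = \left(-6 + 4 l + E l\right) + l = -6 + 5 l + E l$)
$\left(-110 + u{\left(t{\left(- \frac{1}{6} \right)},J{\left(-2 \right)} \right)}\right) \left(-93\right) = \left(-110 + \left(-6 + 5 \left(-1\right) + \frac{1}{2 \left(-2\right)} \left(-1\right)\right)\right) \left(-93\right) = \left(-110 - \left(11 - \frac{1}{2} \left(- \frac{1}{2}\right) \left(-1\right)\right)\right) \left(-93\right) = \left(-110 - \frac{43}{4}\right) \left(-93\right) = \left(- \frac{483}{4}\right) \left(-93\right) = \frac{44919}{4}$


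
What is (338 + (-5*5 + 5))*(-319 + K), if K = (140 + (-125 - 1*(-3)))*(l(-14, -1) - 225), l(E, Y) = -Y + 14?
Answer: -1303482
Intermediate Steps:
l(E, Y) = 14 - Y
K = -3780 (K = (140 + (-125 - 1*(-3)))*((14 - 1*(-1)) - 225) = (140 + (-125 + 3))*((14 + 1) - 225) = (140 - 122)*(15 - 225) = 18*(-210) = -3780)
(338 + (-5*5 + 5))*(-319 + K) = (338 + (-5*5 + 5))*(-319 - 3780) = (338 + (-25 + 5))*(-4099) = (338 - 20)*(-4099) = 318*(-4099) = -1303482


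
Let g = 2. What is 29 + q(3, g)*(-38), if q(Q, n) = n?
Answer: -47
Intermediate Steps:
29 + q(3, g)*(-38) = 29 + 2*(-38) = 29 - 76 = -47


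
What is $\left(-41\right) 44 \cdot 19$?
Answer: $-34276$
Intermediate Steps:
$\left(-41\right) 44 \cdot 19 = \left(-1804\right) 19 = -34276$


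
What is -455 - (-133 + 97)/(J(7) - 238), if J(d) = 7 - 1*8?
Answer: -108781/239 ≈ -455.15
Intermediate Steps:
J(d) = -1 (J(d) = 7 - 8 = -1)
-455 - (-133 + 97)/(J(7) - 238) = -455 - (-133 + 97)/(-1 - 238) = -455 - (-36)/(-239) = -455 - (-36)*(-1)/239 = -455 - 1*36/239 = -455 - 36/239 = -108781/239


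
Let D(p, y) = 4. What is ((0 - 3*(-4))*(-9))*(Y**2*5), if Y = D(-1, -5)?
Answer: -8640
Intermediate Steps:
Y = 4
((0 - 3*(-4))*(-9))*(Y**2*5) = ((0 - 3*(-4))*(-9))*(4**2*5) = ((0 + 12)*(-9))*(16*5) = (12*(-9))*80 = -108*80 = -8640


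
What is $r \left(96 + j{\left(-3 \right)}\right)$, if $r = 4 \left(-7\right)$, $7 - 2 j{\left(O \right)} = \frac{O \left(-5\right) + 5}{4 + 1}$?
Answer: $-2730$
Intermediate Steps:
$j{\left(O \right)} = 3 + \frac{O}{2}$ ($j{\left(O \right)} = \frac{7}{2} - \frac{\left(O \left(-5\right) + 5\right) \frac{1}{4 + 1}}{2} = \frac{7}{2} - \frac{\left(- 5 O + 5\right) \frac{1}{5}}{2} = \frac{7}{2} - \frac{\left(5 - 5 O\right) \frac{1}{5}}{2} = \frac{7}{2} - \frac{1 - O}{2} = \frac{7}{2} + \left(- \frac{1}{2} + \frac{O}{2}\right) = 3 + \frac{O}{2}$)
$r = -28$
$r \left(96 + j{\left(-3 \right)}\right) = - 28 \left(96 + \left(3 + \frac{1}{2} \left(-3\right)\right)\right) = - 28 \left(96 + \left(3 - \frac{3}{2}\right)\right) = - 28 \left(96 + \frac{3}{2}\right) = \left(-28\right) \frac{195}{2} = -2730$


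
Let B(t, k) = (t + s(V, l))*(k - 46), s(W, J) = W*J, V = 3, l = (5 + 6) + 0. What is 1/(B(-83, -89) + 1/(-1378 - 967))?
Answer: 2345/15828749 ≈ 0.00014815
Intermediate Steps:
l = 11 (l = 11 + 0 = 11)
s(W, J) = J*W
B(t, k) = (-46 + k)*(33 + t) (B(t, k) = (t + 11*3)*(k - 46) = (t + 33)*(-46 + k) = (33 + t)*(-46 + k) = (-46 + k)*(33 + t))
1/(B(-83, -89) + 1/(-1378 - 967)) = 1/((-1518 - 46*(-83) + 33*(-89) - 89*(-83)) + 1/(-1378 - 967)) = 1/((-1518 + 3818 - 2937 + 7387) + 1/(-2345)) = 1/(6750 - 1/2345) = 1/(15828749/2345) = 2345/15828749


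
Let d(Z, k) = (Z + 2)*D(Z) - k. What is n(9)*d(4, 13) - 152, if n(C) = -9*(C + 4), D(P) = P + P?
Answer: -4247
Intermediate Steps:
D(P) = 2*P
d(Z, k) = -k + 2*Z*(2 + Z) (d(Z, k) = (Z + 2)*(2*Z) - k = (2 + Z)*(2*Z) - k = 2*Z*(2 + Z) - k = -k + 2*Z*(2 + Z))
n(C) = -36 - 9*C (n(C) = -9*(4 + C) = -36 - 9*C)
n(9)*d(4, 13) - 152 = (-36 - 9*9)*(-1*13 + 2*4² + 4*4) - 152 = (-36 - 81)*(-13 + 2*16 + 16) - 152 = -117*(-13 + 32 + 16) - 152 = -117*35 - 152 = -4095 - 152 = -4247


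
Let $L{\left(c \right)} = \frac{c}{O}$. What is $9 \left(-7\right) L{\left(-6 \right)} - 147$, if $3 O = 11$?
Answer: $- \frac{483}{11} \approx -43.909$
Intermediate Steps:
$O = \frac{11}{3}$ ($O = \frac{1}{3} \cdot 11 = \frac{11}{3} \approx 3.6667$)
$L{\left(c \right)} = \frac{3 c}{11}$ ($L{\left(c \right)} = \frac{c}{\frac{11}{3}} = c \frac{3}{11} = \frac{3 c}{11}$)
$9 \left(-7\right) L{\left(-6 \right)} - 147 = 9 \left(-7\right) \frac{3}{11} \left(-6\right) - 147 = \left(-63\right) \left(- \frac{18}{11}\right) - 147 = \frac{1134}{11} - 147 = - \frac{483}{11}$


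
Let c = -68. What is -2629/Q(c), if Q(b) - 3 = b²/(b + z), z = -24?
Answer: 60467/1087 ≈ 55.627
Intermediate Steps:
Q(b) = 3 + b²/(-24 + b) (Q(b) = 3 + b²/(b - 24) = 3 + b²/(-24 + b))
-2629/Q(c) = -2629*(-24 - 68)/(-72 + (-68)² + 3*(-68)) = -2629*(-92/(-72 + 4624 - 204)) = -2629/((-1/92*4348)) = -2629/(-1087/23) = -2629*(-23/1087) = 60467/1087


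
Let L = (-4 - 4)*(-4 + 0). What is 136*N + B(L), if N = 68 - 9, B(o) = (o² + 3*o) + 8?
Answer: 9152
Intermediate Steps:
L = 32 (L = -8*(-4) = 32)
B(o) = 8 + o² + 3*o
N = 59
136*N + B(L) = 136*59 + (8 + 32² + 3*32) = 8024 + (8 + 1024 + 96) = 8024 + 1128 = 9152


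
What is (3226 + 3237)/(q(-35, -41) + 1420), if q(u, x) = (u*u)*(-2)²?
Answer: 6463/6320 ≈ 1.0226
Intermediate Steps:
q(u, x) = 4*u² (q(u, x) = u²*4 = 4*u²)
(3226 + 3237)/(q(-35, -41) + 1420) = (3226 + 3237)/(4*(-35)² + 1420) = 6463/(4*1225 + 1420) = 6463/(4900 + 1420) = 6463/6320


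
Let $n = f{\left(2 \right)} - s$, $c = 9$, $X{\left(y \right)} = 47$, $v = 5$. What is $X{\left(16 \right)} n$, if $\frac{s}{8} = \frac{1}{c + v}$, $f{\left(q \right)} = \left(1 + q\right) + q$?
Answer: $\frac{1457}{7} \approx 208.14$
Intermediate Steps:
$f{\left(q \right)} = 1 + 2 q$
$s = \frac{4}{7}$ ($s = \frac{8}{9 + 5} = \frac{8}{14} = 8 \cdot \frac{1}{14} = \frac{4}{7} \approx 0.57143$)
$n = \frac{31}{7}$ ($n = \left(1 + 2 \cdot 2\right) - \frac{4}{7} = \left(1 + 4\right) - \frac{4}{7} = 5 - \frac{4}{7} = \frac{31}{7} \approx 4.4286$)
$X{\left(16 \right)} n = 47 \cdot \frac{31}{7} = \frac{1457}{7}$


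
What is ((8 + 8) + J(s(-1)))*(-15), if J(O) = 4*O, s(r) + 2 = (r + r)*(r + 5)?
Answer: 360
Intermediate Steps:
s(r) = -2 + 2*r*(5 + r) (s(r) = -2 + (r + r)*(r + 5) = -2 + (2*r)*(5 + r) = -2 + 2*r*(5 + r))
((8 + 8) + J(s(-1)))*(-15) = ((8 + 8) + 4*(-2 + 2*(-1)² + 10*(-1)))*(-15) = (16 + 4*(-2 + 2*1 - 10))*(-15) = (16 + 4*(-2 + 2 - 10))*(-15) = (16 + 4*(-10))*(-15) = (16 - 40)*(-15) = -24*(-15) = 360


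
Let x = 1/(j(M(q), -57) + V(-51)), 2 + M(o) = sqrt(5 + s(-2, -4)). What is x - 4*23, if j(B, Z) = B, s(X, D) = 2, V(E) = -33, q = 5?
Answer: -16013/174 - sqrt(7)/1218 ≈ -92.031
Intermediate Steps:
M(o) = -2 + sqrt(7) (M(o) = -2 + sqrt(5 + 2) = -2 + sqrt(7))
x = 1/(-35 + sqrt(7)) (x = 1/((-2 + sqrt(7)) - 33) = 1/(-35 + sqrt(7)) ≈ -0.030908)
x - 4*23 = (-5/174 - sqrt(7)/1218) - 4*23 = (-5/174 - sqrt(7)/1218) - 1*92 = (-5/174 - sqrt(7)/1218) - 92 = -16013/174 - sqrt(7)/1218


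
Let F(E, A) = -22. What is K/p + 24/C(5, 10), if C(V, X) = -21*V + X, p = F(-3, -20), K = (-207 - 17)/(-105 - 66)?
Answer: -2936/9405 ≈ -0.31217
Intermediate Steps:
K = 224/171 (K = -224/(-171) = -224*(-1/171) = 224/171 ≈ 1.3099)
p = -22
C(V, X) = X - 21*V
K/p + 24/C(5, 10) = (224/171)/(-22) + 24/(10 - 21*5) = (224/171)*(-1/22) + 24/(10 - 105) = -112/1881 + 24/(-95) = -112/1881 + 24*(-1/95) = -112/1881 - 24/95 = -2936/9405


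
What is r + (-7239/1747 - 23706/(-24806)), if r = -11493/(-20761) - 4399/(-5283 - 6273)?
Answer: -11716126638459989/5198468901966756 ≈ -2.2538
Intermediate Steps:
r = 224140747/239914116 (r = -11493*(-1/20761) - 4399/(-11556) = 11493/20761 - 4399*(-1/11556) = 11493/20761 + 4399/11556 = 224140747/239914116 ≈ 0.93425)
r + (-7239/1747 - 23706/(-24806)) = 224140747/239914116 + (-7239/1747 - 23706/(-24806)) = 224140747/239914116 + (-7239*1/1747 - 23706*(-1/24806)) = 224140747/239914116 + (-7239/1747 + 11853/12403) = 224140747/239914116 - 69078126/21668041 = -11716126638459989/5198468901966756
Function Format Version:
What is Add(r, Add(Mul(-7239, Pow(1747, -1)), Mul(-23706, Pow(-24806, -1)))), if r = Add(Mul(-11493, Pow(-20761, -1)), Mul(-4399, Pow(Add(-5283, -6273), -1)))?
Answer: Rational(-11716126638459989, 5198468901966756) ≈ -2.2538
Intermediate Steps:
r = Rational(224140747, 239914116) (r = Add(Mul(-11493, Rational(-1, 20761)), Mul(-4399, Pow(-11556, -1))) = Add(Rational(11493, 20761), Mul(-4399, Rational(-1, 11556))) = Add(Rational(11493, 20761), Rational(4399, 11556)) = Rational(224140747, 239914116) ≈ 0.93425)
Add(r, Add(Mul(-7239, Pow(1747, -1)), Mul(-23706, Pow(-24806, -1)))) = Add(Rational(224140747, 239914116), Add(Mul(-7239, Pow(1747, -1)), Mul(-23706, Pow(-24806, -1)))) = Add(Rational(224140747, 239914116), Add(Mul(-7239, Rational(1, 1747)), Mul(-23706, Rational(-1, 24806)))) = Add(Rational(224140747, 239914116), Add(Rational(-7239, 1747), Rational(11853, 12403))) = Add(Rational(224140747, 239914116), Rational(-69078126, 21668041)) = Rational(-11716126638459989, 5198468901966756)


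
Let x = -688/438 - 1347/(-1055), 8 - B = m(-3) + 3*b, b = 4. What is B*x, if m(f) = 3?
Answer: 475489/231045 ≈ 2.0580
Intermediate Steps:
B = -7 (B = 8 - (3 + 3*4) = 8 - (3 + 12) = 8 - 1*15 = 8 - 15 = -7)
x = -67927/231045 (x = -688*1/438 - 1347*(-1/1055) = -344/219 + 1347/1055 = -67927/231045 ≈ -0.29400)
B*x = -7*(-67927/231045) = 475489/231045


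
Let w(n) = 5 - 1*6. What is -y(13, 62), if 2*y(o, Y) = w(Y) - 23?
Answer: 12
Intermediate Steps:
w(n) = -1 (w(n) = 5 - 6 = -1)
y(o, Y) = -12 (y(o, Y) = (-1 - 23)/2 = (1/2)*(-24) = -12)
-y(13, 62) = -1*(-12) = 12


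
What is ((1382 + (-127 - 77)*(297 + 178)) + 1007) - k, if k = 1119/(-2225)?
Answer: -210285856/2225 ≈ -94511.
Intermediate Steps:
k = -1119/2225 (k = 1119*(-1/2225) = -1119/2225 ≈ -0.50292)
((1382 + (-127 - 77)*(297 + 178)) + 1007) - k = ((1382 + (-127 - 77)*(297 + 178)) + 1007) - 1*(-1119/2225) = ((1382 - 204*475) + 1007) + 1119/2225 = ((1382 - 96900) + 1007) + 1119/2225 = (-95518 + 1007) + 1119/2225 = -94511 + 1119/2225 = -210285856/2225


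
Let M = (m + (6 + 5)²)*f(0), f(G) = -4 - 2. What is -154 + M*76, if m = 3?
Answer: -56698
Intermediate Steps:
f(G) = -6
M = -744 (M = (3 + (6 + 5)²)*(-6) = (3 + 11²)*(-6) = (3 + 121)*(-6) = 124*(-6) = -744)
-154 + M*76 = -154 - 744*76 = -154 - 56544 = -56698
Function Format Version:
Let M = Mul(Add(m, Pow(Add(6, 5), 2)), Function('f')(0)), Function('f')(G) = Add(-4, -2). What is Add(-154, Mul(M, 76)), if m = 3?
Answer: -56698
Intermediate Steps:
Function('f')(G) = -6
M = -744 (M = Mul(Add(3, Pow(Add(6, 5), 2)), -6) = Mul(Add(3, Pow(11, 2)), -6) = Mul(Add(3, 121), -6) = Mul(124, -6) = -744)
Add(-154, Mul(M, 76)) = Add(-154, Mul(-744, 76)) = Add(-154, -56544) = -56698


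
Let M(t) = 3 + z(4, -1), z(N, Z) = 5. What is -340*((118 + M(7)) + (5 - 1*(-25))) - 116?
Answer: -53156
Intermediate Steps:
M(t) = 8 (M(t) = 3 + 5 = 8)
-340*((118 + M(7)) + (5 - 1*(-25))) - 116 = -340*((118 + 8) + (5 - 1*(-25))) - 116 = -340*(126 + (5 + 25)) - 116 = -340*(126 + 30) - 116 = -340*156 - 116 = -53040 - 116 = -53156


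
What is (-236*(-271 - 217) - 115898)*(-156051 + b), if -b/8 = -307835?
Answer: -1683839170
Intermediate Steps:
b = 2462680 (b = -8*(-307835) = 2462680)
(-236*(-271 - 217) - 115898)*(-156051 + b) = (-236*(-271 - 217) - 115898)*(-156051 + 2462680) = (-236*(-488) - 115898)*2306629 = (115168 - 115898)*2306629 = -730*2306629 = -1683839170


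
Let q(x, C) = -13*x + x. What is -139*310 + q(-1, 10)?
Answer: -43078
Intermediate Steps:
q(x, C) = -12*x
-139*310 + q(-1, 10) = -139*310 - 12*(-1) = -43090 + 12 = -43078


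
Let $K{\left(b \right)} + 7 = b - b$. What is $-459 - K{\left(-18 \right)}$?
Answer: $-452$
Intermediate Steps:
$K{\left(b \right)} = -7$ ($K{\left(b \right)} = -7 + \left(b - b\right) = -7 + 0 = -7$)
$-459 - K{\left(-18 \right)} = -459 - -7 = -459 + 7 = -452$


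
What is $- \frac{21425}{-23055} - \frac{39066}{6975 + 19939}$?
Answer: $- \frac{32403418}{62050227} \approx -0.52221$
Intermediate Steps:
$- \frac{21425}{-23055} - \frac{39066}{6975 + 19939} = \left(-21425\right) \left(- \frac{1}{23055}\right) - \frac{39066}{26914} = \frac{4285}{4611} - \frac{19533}{13457} = - \frac{32403418}{62050227}$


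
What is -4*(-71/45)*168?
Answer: 15904/15 ≈ 1060.3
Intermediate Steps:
-4*(-71/45)*168 = -4*(-71*1/45)*168 = -(-284)*168/45 = -4*(-3976/15) = 15904/15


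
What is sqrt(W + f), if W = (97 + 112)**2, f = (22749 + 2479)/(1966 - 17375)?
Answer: sqrt(10371109133109)/15409 ≈ 209.00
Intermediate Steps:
f = -25228/15409 (f = 25228/(-15409) = 25228*(-1/15409) = -25228/15409 ≈ -1.6372)
W = 43681 (W = 209**2 = 43681)
sqrt(W + f) = sqrt(43681 - 25228/15409) = sqrt(673055301/15409) = sqrt(10371109133109)/15409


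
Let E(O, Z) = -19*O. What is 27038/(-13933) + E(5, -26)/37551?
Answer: -1016627573/523198083 ≈ -1.9431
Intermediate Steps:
27038/(-13933) + E(5, -26)/37551 = 27038/(-13933) - 19*5/37551 = 27038*(-1/13933) - 95*1/37551 = -27038/13933 - 95/37551 = -1016627573/523198083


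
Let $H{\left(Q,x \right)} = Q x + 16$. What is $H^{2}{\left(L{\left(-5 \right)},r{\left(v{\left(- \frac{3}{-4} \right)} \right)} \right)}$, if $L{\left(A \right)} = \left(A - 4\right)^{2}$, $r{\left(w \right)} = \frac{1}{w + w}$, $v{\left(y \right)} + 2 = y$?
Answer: $\frac{6724}{25} \approx 268.96$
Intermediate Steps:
$v{\left(y \right)} = -2 + y$
$r{\left(w \right)} = \frac{1}{2 w}$
$L{\left(A \right)} = \left(-4 + A\right)^{2}$
$H{\left(Q,x \right)} = 16 + Q x$
$H^{2}{\left(L{\left(-5 \right)},r{\left(v{\left(- \frac{3}{-4} \right)} \right)} \right)} = \left(16 + \left(-4 - 5\right)^{2} \frac{1}{2 \left(-2 - \frac{3}{-4}\right)}\right)^{2} = \left(16 + \left(-9\right)^{2} \frac{1}{2 \left(-2 - - \frac{3}{4}\right)}\right)^{2} = \left(16 + 81 \frac{1}{2 \left(-2 + \frac{3}{4}\right)}\right)^{2} = \left(16 + 81 \frac{1}{2 \left(- \frac{5}{4}\right)}\right)^{2} = \left(16 + 81 \cdot \frac{1}{2} \left(- \frac{4}{5}\right)\right)^{2} = \left(16 + 81 \left(- \frac{2}{5}\right)\right)^{2} = \left(16 - \frac{162}{5}\right)^{2} = \left(- \frac{82}{5}\right)^{2} = \frac{6724}{25}$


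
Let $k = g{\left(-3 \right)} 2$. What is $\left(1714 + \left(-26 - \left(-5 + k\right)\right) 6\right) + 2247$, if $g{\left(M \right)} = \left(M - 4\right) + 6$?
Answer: $3847$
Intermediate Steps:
$g{\left(M \right)} = 2 + M$ ($g{\left(M \right)} = \left(-4 + M\right) + 6 = 2 + M$)
$k = -2$ ($k = \left(2 - 3\right) 2 = \left(-1\right) 2 = -2$)
$\left(1714 + \left(-26 - \left(-5 + k\right)\right) 6\right) + 2247 = \left(1714 + \left(-26 + \left(5 - -2\right)\right) 6\right) + 2247 = \left(1714 + \left(-26 + \left(5 + 2\right)\right) 6\right) + 2247 = \left(1714 + \left(-26 + 7\right) 6\right) + 2247 = \left(1714 - 114\right) + 2247 = 1600 + 2247 = 3847$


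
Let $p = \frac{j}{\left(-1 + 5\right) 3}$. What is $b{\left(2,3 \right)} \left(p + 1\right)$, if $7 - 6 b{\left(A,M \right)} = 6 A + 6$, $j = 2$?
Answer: $- \frac{77}{36} \approx -2.1389$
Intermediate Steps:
$p = \frac{1}{6}$ ($p = \frac{2}{\left(-1 + 5\right) 3} = \frac{2}{4 \cdot 3} = \frac{2}{12} = 2 \cdot \frac{1}{12} = \frac{1}{6} \approx 0.16667$)
$b{\left(A,M \right)} = \frac{1}{6} - A$ ($b{\left(A,M \right)} = \frac{7}{6} - \frac{6 A + 6}{6} = \frac{7}{6} - \frac{6 + 6 A}{6} = \frac{7}{6} - \left(1 + A\right) = \frac{1}{6} - A$)
$b{\left(2,3 \right)} \left(p + 1\right) = \left(\frac{1}{6} - 2\right) \left(\frac{1}{6} + 1\right) = \left(\frac{1}{6} - 2\right) \frac{7}{6} = \left(- \frac{11}{6}\right) \frac{7}{6} = - \frac{77}{36}$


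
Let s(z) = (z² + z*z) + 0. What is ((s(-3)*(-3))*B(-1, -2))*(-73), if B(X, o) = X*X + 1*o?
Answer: -3942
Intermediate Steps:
s(z) = 2*z² (s(z) = (z² + z²) + 0 = 2*z² + 0 = 2*z²)
B(X, o) = o + X² (B(X, o) = X² + o = o + X²)
((s(-3)*(-3))*B(-1, -2))*(-73) = (((2*(-3)²)*(-3))*(-2 + (-1)²))*(-73) = (((2*9)*(-3))*(-2 + 1))*(-73) = ((18*(-3))*(-1))*(-73) = -54*(-1)*(-73) = 54*(-73) = -3942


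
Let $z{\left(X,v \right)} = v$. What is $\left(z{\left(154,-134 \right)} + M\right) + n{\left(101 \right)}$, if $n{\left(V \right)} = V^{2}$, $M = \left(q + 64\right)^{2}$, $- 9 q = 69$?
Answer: $\frac{119164}{9} \approx 13240.0$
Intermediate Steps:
$q = - \frac{23}{3}$ ($q = \left(- \frac{1}{9}\right) 69 = - \frac{23}{3} \approx -7.6667$)
$M = \frac{28561}{9}$ ($M = \left(- \frac{23}{3} + 64\right)^{2} = \left(\frac{169}{3}\right)^{2} = \frac{28561}{9} \approx 3173.4$)
$\left(z{\left(154,-134 \right)} + M\right) + n{\left(101 \right)} = \left(-134 + \frac{28561}{9}\right) + 101^{2} = \frac{27355}{9} + 10201 = \frac{119164}{9}$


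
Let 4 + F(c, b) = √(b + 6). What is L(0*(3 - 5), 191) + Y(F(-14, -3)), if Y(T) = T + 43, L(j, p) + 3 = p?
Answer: 227 + √3 ≈ 228.73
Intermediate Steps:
L(j, p) = -3 + p
F(c, b) = -4 + √(6 + b) (F(c, b) = -4 + √(b + 6) = -4 + √(6 + b))
Y(T) = 43 + T
L(0*(3 - 5), 191) + Y(F(-14, -3)) = (-3 + 191) + (43 + (-4 + √(6 - 3))) = 188 + (43 + (-4 + √3)) = 188 + (39 + √3) = 227 + √3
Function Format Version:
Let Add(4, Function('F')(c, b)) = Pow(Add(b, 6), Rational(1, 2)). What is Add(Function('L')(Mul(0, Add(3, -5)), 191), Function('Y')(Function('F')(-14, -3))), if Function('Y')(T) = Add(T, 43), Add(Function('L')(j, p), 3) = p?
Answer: Add(227, Pow(3, Rational(1, 2))) ≈ 228.73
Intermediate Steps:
Function('L')(j, p) = Add(-3, p)
Function('F')(c, b) = Add(-4, Pow(Add(6, b), Rational(1, 2))) (Function('F')(c, b) = Add(-4, Pow(Add(b, 6), Rational(1, 2))) = Add(-4, Pow(Add(6, b), Rational(1, 2))))
Function('Y')(T) = Add(43, T)
Add(Function('L')(Mul(0, Add(3, -5)), 191), Function('Y')(Function('F')(-14, -3))) = Add(Add(-3, 191), Add(43, Add(-4, Pow(Add(6, -3), Rational(1, 2))))) = Add(188, Add(43, Add(-4, Pow(3, Rational(1, 2))))) = Add(188, Add(39, Pow(3, Rational(1, 2)))) = Add(227, Pow(3, Rational(1, 2)))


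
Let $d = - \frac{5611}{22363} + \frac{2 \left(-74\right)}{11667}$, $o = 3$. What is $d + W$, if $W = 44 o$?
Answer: $\frac{34371230711}{260909121} \approx 131.74$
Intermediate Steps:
$W = 132$ ($W = 44 \cdot 3 = 132$)
$d = - \frac{68773261}{260909121}$ ($d = \left(-5611\right) \frac{1}{22363} - \frac{148}{11667} = - \frac{5611}{22363} - \frac{148}{11667} = - \frac{68773261}{260909121} \approx -0.26359$)
$d + W = - \frac{68773261}{260909121} + 132 = \frac{34371230711}{260909121}$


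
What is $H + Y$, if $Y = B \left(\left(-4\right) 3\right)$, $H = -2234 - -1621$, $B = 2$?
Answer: $-637$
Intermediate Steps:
$H = -613$ ($H = -2234 + 1621 = -613$)
$Y = -24$ ($Y = 2 \left(\left(-4\right) 3\right) = 2 \left(-12\right) = -24$)
$H + Y = -613 - 24 = -637$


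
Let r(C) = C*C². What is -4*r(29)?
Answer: -97556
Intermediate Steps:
r(C) = C³
-4*r(29) = -4*29³ = -4*24389 = -97556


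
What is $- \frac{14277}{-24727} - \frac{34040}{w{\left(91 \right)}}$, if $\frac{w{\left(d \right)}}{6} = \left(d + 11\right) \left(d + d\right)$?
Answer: $\frac{93565286}{344274021} \approx 0.27178$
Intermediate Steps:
$w{\left(d \right)} = 12 d \left(11 + d\right)$ ($w{\left(d \right)} = 6 \left(d + 11\right) \left(d + d\right) = 6 \left(11 + d\right) 2 d = 6 \cdot 2 d \left(11 + d\right) = 12 d \left(11 + d\right)$)
$- \frac{14277}{-24727} - \frac{34040}{w{\left(91 \right)}} = - \frac{14277}{-24727} - \frac{34040}{12 \cdot 91 \left(11 + 91\right)} = \left(-14277\right) \left(- \frac{1}{24727}\right) - \frac{34040}{12 \cdot 91 \cdot 102} = \frac{14277}{24727} - \frac{34040}{111384} = \frac{14277}{24727} - \frac{4255}{13923} = \frac{93565286}{344274021}$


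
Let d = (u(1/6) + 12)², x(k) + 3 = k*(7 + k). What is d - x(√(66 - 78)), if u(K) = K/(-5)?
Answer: 142381/900 - 14*I*√3 ≈ 158.2 - 24.249*I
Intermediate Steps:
u(K) = -K/5 (u(K) = K*(-⅕) = -K/5)
x(k) = -3 + k*(7 + k)
d = 128881/900 (d = (-⅕/6 + 12)² = (-⅕*⅙ + 12)² = (-1/30 + 12)² = (359/30)² = 128881/900 ≈ 143.20)
d - x(√(66 - 78)) = 128881/900 - (-3 + (√(66 - 78))² + 7*√(66 - 78)) = 128881/900 - (-3 + (√(-12))² + 7*√(-12)) = 128881/900 - (-3 + (2*I*√3)² + 7*(2*I*√3)) = 128881/900 - (-3 - 12 + 14*I*√3) = 128881/900 - (-15 + 14*I*√3) = 128881/900 + (15 - 14*I*√3) = 142381/900 - 14*I*√3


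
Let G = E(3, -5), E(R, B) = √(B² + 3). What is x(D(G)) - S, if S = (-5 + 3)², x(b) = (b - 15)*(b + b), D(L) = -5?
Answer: 196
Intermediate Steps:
E(R, B) = √(3 + B²)
G = 2*√7 (G = √(3 + (-5)²) = √(3 + 25) = √28 = 2*√7 ≈ 5.2915)
x(b) = 2*b*(-15 + b) (x(b) = (-15 + b)*(2*b) = 2*b*(-15 + b))
S = 4 (S = (-2)² = 4)
x(D(G)) - S = 2*(-5)*(-15 - 5) - 1*4 = 2*(-5)*(-20) - 4 = 200 - 4 = 196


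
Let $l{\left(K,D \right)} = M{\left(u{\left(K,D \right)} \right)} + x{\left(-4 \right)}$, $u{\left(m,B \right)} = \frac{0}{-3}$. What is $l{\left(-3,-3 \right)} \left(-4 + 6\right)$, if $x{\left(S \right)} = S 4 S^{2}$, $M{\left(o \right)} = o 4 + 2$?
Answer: $-508$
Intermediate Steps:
$u{\left(m,B \right)} = 0$ ($u{\left(m,B \right)} = 0 \left(- \frac{1}{3}\right) = 0$)
$M{\left(o \right)} = 2 + 4 o$ ($M{\left(o \right)} = 4 o + 2 = 2 + 4 o$)
$x{\left(S \right)} = 4 S^{3}$ ($x{\left(S \right)} = 4 S S^{2} = 4 S^{3}$)
$l{\left(K,D \right)} = -254$ ($l{\left(K,D \right)} = \left(2 + 4 \cdot 0\right) + 4 \left(-4\right)^{3} = \left(2 + 0\right) + 4 \left(-64\right) = 2 - 256 = -254$)
$l{\left(-3,-3 \right)} \left(-4 + 6\right) = - 254 \left(-4 + 6\right) = \left(-254\right) 2 = -508$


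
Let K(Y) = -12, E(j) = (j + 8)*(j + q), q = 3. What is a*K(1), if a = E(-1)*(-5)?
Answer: 840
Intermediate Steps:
E(j) = (3 + j)*(8 + j) (E(j) = (j + 8)*(j + 3) = (8 + j)*(3 + j) = (3 + j)*(8 + j))
a = -70 (a = (24 + (-1)² + 11*(-1))*(-5) = (24 + 1 - 11)*(-5) = 14*(-5) = -70)
a*K(1) = -70*(-12) = 840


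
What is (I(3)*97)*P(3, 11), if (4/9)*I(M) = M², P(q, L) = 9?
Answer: 70713/4 ≈ 17678.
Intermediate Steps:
I(M) = 9*M²/4
(I(3)*97)*P(3, 11) = (((9/4)*3²)*97)*9 = (((9/4)*9)*97)*9 = ((81/4)*97)*9 = (7857/4)*9 = 70713/4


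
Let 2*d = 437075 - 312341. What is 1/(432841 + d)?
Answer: 1/495208 ≈ 2.0194e-6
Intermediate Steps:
d = 62367 (d = (437075 - 312341)/2 = (1/2)*124734 = 62367)
1/(432841 + d) = 1/(432841 + 62367) = 1/495208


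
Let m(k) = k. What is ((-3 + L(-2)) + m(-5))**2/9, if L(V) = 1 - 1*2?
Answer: 9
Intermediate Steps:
L(V) = -1 (L(V) = 1 - 2 = -1)
((-3 + L(-2)) + m(-5))**2/9 = ((-3 - 1) - 5)**2/9 = (-4 - 5)**2*(1/9) = (-9)**2*(1/9) = 81*(1/9) = 9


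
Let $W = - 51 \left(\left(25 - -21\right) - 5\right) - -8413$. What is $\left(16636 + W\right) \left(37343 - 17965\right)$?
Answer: $444880124$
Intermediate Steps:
$W = 6322$ ($W = - 51 \left(\left(25 + 21\right) - 5\right) + 8413 = - 51 \left(46 - 5\right) + 8413 = \left(-51\right) 41 + 8413 = -2091 + 8413 = 6322$)
$\left(16636 + W\right) \left(37343 - 17965\right) = \left(16636 + 6322\right) \left(37343 - 17965\right) = 22958 \left(37343 - 17965\right) = 22958 \cdot 19378 = 444880124$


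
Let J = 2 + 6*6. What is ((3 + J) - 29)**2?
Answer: 144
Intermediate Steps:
J = 38 (J = 2 + 36 = 38)
((3 + J) - 29)**2 = ((3 + 38) - 29)**2 = (41 - 29)**2 = 12**2 = 144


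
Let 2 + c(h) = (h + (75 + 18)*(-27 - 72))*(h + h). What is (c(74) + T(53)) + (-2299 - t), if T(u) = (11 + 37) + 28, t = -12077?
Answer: -1341832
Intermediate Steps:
T(u) = 76 (T(u) = 48 + 28 = 76)
c(h) = -2 + 2*h*(-9207 + h) (c(h) = -2 + (h + (75 + 18)*(-27 - 72))*(h + h) = -2 + (h + 93*(-99))*(2*h) = -2 + (h - 9207)*(2*h) = -2 + (-9207 + h)*(2*h) = -2 + 2*h*(-9207 + h))
(c(74) + T(53)) + (-2299 - t) = ((-2 - 18414*74 + 2*74²) + 76) + (-2299 - 1*(-12077)) = ((-2 - 1362636 + 2*5476) + 76) + (-2299 + 12077) = ((-2 - 1362636 + 10952) + 76) + 9778 = (-1351686 + 76) + 9778 = -1351610 + 9778 = -1341832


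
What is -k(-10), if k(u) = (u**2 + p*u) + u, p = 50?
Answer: 410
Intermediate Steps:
k(u) = u**2 + 51*u (k(u) = (u**2 + 50*u) + u = u**2 + 51*u)
-k(-10) = -(-10)*(51 - 10) = -(-10)*41 = -1*(-410) = 410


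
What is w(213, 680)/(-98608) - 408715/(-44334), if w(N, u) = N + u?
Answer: 20131489229/2185843536 ≈ 9.2099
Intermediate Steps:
w(213, 680)/(-98608) - 408715/(-44334) = (213 + 680)/(-98608) - 408715/(-44334) = 893*(-1/98608) - 408715*(-1/44334) = -893/98608 + 408715/44334 = 20131489229/2185843536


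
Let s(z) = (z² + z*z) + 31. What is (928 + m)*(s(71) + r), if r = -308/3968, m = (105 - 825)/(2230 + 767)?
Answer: 193708254871/20646 ≈ 9.3824e+6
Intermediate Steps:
m = -80/333 (m = -720/2997 = -720*1/2997 = -80/333 ≈ -0.24024)
s(z) = 31 + 2*z² (s(z) = (z² + z²) + 31 = 2*z² + 31 = 31 + 2*z²)
r = -77/992 (r = -308*1/3968 = -77/992 ≈ -0.077621)
(928 + m)*(s(71) + r) = (928 - 80/333)*((31 + 2*71²) - 77/992) = 308944*((31 + 2*5041) - 77/992)/333 = 308944*((31 + 10082) - 77/992)/333 = 308944*(10113 - 77/992)/333 = (308944/333)*(10032019/992) = 193708254871/20646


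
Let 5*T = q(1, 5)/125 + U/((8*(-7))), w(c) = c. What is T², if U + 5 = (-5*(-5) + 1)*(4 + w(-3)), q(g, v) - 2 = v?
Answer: 101761/25000000 ≈ 0.0040704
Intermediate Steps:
q(g, v) = 2 + v
U = 21 (U = -5 + (-5*(-5) + 1)*(4 - 3) = -5 + (25 + 1)*1 = -5 + 26*1 = -5 + 26 = 21)
T = -319/5000 (T = ((2 + 5)/125 + 21/((8*(-7))))/5 = (7*(1/125) + 21/(-56))/5 = (7/125 + 21*(-1/56))/5 = (7/125 - 3/8)/5 = (⅕)*(-319/1000) = -319/5000 ≈ -0.063800)
T² = (-319/5000)² = 101761/25000000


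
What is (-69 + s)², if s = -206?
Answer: 75625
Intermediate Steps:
(-69 + s)² = (-69 - 206)² = (-275)² = 75625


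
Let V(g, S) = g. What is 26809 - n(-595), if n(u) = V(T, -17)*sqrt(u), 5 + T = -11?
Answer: 26809 + 16*I*sqrt(595) ≈ 26809.0 + 390.28*I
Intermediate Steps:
T = -16 (T = -5 - 11 = -16)
n(u) = -16*sqrt(u)
26809 - n(-595) = 26809 - (-16)*sqrt(-595) = 26809 - (-16)*I*sqrt(595) = 26809 + 16*I*sqrt(595)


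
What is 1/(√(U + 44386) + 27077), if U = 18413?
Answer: 27077/733101130 - 11*√519/733101130 ≈ 3.6593e-5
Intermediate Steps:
1/(√(U + 44386) + 27077) = 1/(√(18413 + 44386) + 27077) = 1/(√62799 + 27077) = 1/(11*√519 + 27077) = 1/(27077 + 11*√519)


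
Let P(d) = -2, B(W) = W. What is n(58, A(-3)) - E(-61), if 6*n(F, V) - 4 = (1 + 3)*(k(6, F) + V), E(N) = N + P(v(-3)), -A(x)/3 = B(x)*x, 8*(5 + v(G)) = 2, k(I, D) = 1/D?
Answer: 3974/87 ≈ 45.678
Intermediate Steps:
v(G) = -19/4 (v(G) = -5 + (1/8)*2 = -5 + 1/4 = -19/4)
A(x) = -3*x**2 (A(x) = -3*x*x = -3*x**2)
E(N) = -2 + N (E(N) = N - 2 = -2 + N)
n(F, V) = 2/3 + 2*V/3 + 2/(3*F) (n(F, V) = 2/3 + ((1 + 3)*(1/F + V))/6 = 2/3 + (4*(V + 1/F))/6 = 2/3 + (4*V + 4/F)/6 = 2/3 + (2*V/3 + 2/(3*F)) = 2/3 + 2*V/3 + 2/(3*F))
n(58, A(-3)) - E(-61) = (2/3)*(1 + 58*(1 - 3*(-3)**2))/58 - (-2 - 61) = (2/3)*(1/58)*(1 + 58*(1 - 3*9)) - 1*(-63) = (2/3)*(1/58)*(1 + 58*(1 - 27)) + 63 = (2/3)*(1/58)*(1 + 58*(-26)) + 63 = (2/3)*(1/58)*(1 - 1508) + 63 = (2/3)*(1/58)*(-1507) + 63 = -1507/87 + 63 = 3974/87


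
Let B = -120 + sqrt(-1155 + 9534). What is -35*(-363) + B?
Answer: 12585 + 21*sqrt(19) ≈ 12677.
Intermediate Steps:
B = -120 + 21*sqrt(19) (B = -120 + sqrt(8379) = -120 + 21*sqrt(19) ≈ -28.463)
-35*(-363) + B = -35*(-363) + (-120 + 21*sqrt(19)) = 12705 + (-120 + 21*sqrt(19)) = 12585 + 21*sqrt(19)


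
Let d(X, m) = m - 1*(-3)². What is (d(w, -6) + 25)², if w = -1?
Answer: 100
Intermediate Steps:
d(X, m) = -9 + m (d(X, m) = m - 1*9 = m - 9 = -9 + m)
(d(w, -6) + 25)² = ((-9 - 6) + 25)² = (-15 + 25)² = 10² = 100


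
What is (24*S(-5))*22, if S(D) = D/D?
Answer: 528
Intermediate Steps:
S(D) = 1
(24*S(-5))*22 = (24*1)*22 = 24*22 = 528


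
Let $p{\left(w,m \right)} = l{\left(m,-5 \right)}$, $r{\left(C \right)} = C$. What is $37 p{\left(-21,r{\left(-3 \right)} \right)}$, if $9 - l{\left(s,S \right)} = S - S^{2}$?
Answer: $1443$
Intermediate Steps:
$l{\left(s,S \right)} = 9 + S^{2} - S$ ($l{\left(s,S \right)} = 9 - \left(S - S^{2}\right) = 9 + \left(S^{2} - S\right) = 9 + S^{2} - S$)
$p{\left(w,m \right)} = 39$ ($p{\left(w,m \right)} = 9 + \left(-5\right)^{2} - -5 = 9 + 25 + 5 = 39$)
$37 p{\left(-21,r{\left(-3 \right)} \right)} = 37 \cdot 39 = 1443$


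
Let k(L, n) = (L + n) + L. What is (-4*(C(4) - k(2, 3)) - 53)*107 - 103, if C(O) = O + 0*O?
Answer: -4490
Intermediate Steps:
k(L, n) = n + 2*L
C(O) = O (C(O) = O + 0 = O)
(-4*(C(4) - k(2, 3)) - 53)*107 - 103 = (-4*(4 - (3 + 2*2)) - 53)*107 - 103 = (-4*(4 - (3 + 4)) - 53)*107 - 103 = (-4*(4 - 1*7) - 53)*107 - 103 = (-4*(4 - 7) - 53)*107 - 103 = (-4*(-3) - 53)*107 - 103 = (12 - 53)*107 - 103 = -41*107 - 103 = -4387 - 103 = -4490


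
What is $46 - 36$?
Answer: $10$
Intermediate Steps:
$46 - 36 = 10$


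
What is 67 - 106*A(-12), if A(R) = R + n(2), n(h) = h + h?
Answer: 915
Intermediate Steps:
n(h) = 2*h
A(R) = 4 + R (A(R) = R + 2*2 = R + 4 = 4 + R)
67 - 106*A(-12) = 67 - 106*(4 - 12) = 67 - 106*(-8) = 67 + 848 = 915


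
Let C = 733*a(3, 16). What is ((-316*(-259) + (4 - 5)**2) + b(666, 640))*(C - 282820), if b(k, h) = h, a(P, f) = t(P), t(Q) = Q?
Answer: -23147023185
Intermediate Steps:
a(P, f) = P
C = 2199 (C = 733*3 = 2199)
((-316*(-259) + (4 - 5)**2) + b(666, 640))*(C - 282820) = ((-316*(-259) + (4 - 5)**2) + 640)*(2199 - 282820) = ((81844 + (-1)**2) + 640)*(-280621) = ((81844 + 1) + 640)*(-280621) = (81845 + 640)*(-280621) = 82485*(-280621) = -23147023185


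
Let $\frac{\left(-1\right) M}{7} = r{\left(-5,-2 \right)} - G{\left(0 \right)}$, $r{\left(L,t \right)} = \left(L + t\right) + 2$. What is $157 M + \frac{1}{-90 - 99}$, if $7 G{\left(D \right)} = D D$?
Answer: $\frac{1038554}{189} \approx 5495.0$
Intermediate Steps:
$G{\left(D \right)} = \frac{D^{2}}{7}$ ($G{\left(D \right)} = \frac{D D}{7} = \frac{D^{2}}{7}$)
$r{\left(L,t \right)} = 2 + L + t$
$M = 35$ ($M = - 7 \left(\left(2 - 5 - 2\right) - \frac{0^{2}}{7}\right) = - 7 \left(-5 - \frac{1}{7} \cdot 0\right) = - 7 \left(-5 - 0\right) = - 7 \left(-5 + 0\right) = \left(-7\right) \left(-5\right) = 35$)
$157 M + \frac{1}{-90 - 99} = 157 \cdot 35 + \frac{1}{-90 - 99} = 5495 + \frac{1}{-90 - 99} = 5495 + \frac{1}{-189} = 5495 - \frac{1}{189} = \frac{1038554}{189}$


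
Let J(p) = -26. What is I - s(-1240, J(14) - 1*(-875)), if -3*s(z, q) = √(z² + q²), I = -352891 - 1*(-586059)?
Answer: 233168 + √2258401/3 ≈ 2.3367e+5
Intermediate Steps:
I = 233168 (I = -352891 + 586059 = 233168)
s(z, q) = -√(q² + z²)/3 (s(z, q) = -√(z² + q²)/3 = -√(q² + z²)/3)
I - s(-1240, J(14) - 1*(-875)) = 233168 - (-1)*√((-26 - 1*(-875))² + (-1240)²)/3 = 233168 - (-1)*√((-26 + 875)² + 1537600)/3 = 233168 - (-1)*√(849² + 1537600)/3 = 233168 - (-1)*√(720801 + 1537600)/3 = 233168 - (-1)*√2258401/3 = 233168 + √2258401/3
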